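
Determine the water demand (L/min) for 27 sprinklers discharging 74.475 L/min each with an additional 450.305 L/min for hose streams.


Sprinkler demand = 27 * 74.475 = 2010.825 L/min
Total = 2010.825 + 450.305 = 2461.13 L/min

2461.13 L/min


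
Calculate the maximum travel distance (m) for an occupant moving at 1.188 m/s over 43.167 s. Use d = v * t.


d = 1.188 * 43.167 = 51.282 m

51.282 m


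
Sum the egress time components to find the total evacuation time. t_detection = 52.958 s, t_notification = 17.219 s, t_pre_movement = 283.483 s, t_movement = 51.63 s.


Total = 52.958 + 17.219 + 283.483 + 51.63 = 405.29 s

405.29 s


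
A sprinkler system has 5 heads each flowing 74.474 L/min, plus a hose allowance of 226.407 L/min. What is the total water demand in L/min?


Sprinkler demand = 5 * 74.474 = 372.37 L/min
Total = 372.37 + 226.407 = 598.777 L/min

598.777 L/min


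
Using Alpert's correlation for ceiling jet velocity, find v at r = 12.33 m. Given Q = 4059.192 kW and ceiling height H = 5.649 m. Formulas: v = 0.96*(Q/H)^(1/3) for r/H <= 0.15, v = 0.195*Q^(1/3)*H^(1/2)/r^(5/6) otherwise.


r/H = 12.33 / 5.649 = 2.1827
r/H > 0.15, so v = 0.195*Q^(1/3)*H^(1/2)/r^(5/6)
Q^(1/3) = 15.952
H^(1/2) = 2.3768
r^(5/6) = 8.1121
v = 0.195 * 15.952 * 2.3768 / 8.1121 = 0.91138 m/s

0.91138 m/s


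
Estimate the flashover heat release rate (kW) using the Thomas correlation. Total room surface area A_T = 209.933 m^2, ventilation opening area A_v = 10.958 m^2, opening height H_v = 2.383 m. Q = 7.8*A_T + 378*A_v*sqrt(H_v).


7.8*A_T = 1637.5
sqrt(H_v) = 1.5437
378*A_v*sqrt(H_v) = 6394.2
Q = 1637.5 + 6394.2 = 8031.7 kW

8031.7 kW


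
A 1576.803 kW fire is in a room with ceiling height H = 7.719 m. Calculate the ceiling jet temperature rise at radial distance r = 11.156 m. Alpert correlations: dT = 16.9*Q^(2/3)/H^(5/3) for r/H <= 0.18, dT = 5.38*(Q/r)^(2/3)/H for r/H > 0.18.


r/H = 11.156 / 7.719 = 1.4453
r/H > 0.18, so dT = 5.38*(Q/r)^(2/3)/H
Q/r = 141.34
(Q/r)^(2/3) = 27.134
dT = 5.38 * 27.134 / 7.719 = 18.912 K

18.912 K


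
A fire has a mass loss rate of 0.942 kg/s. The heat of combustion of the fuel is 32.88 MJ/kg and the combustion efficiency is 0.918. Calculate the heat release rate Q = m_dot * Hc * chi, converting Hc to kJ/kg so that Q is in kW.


Hc = 32.88 MJ/kg = 32.88 * 1000 kJ/kg = 32880 kJ/kg
Q = 0.942 kg/s * 32880 kJ/kg * 0.918 = 28433 kW

28433 kW


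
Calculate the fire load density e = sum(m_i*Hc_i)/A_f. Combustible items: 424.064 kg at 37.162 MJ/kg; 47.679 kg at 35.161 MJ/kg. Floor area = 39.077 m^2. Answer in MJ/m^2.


Total energy = 424.064*37.162 + 47.679*35.161
= 15759.07 + 1676.441
= 17435.51 MJ
e = 17435.51 / 39.077 = 446.18 MJ/m^2

446.18 MJ/m^2


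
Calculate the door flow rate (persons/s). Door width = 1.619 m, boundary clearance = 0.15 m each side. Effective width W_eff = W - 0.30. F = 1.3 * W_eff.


W_eff = 1.619 - 0.30 = 1.319 m
F = 1.3 * 1.319 = 1.7147 persons/s

1.7147 persons/s


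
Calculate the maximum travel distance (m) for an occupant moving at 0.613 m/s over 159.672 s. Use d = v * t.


d = 0.613 * 159.672 = 97.879 m

97.879 m


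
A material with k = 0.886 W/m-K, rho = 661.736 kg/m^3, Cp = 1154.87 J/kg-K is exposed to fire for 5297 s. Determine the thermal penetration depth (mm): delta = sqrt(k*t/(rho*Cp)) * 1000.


alpha = 0.886 / (661.736 * 1154.87) = 1.1594e-06 m^2/s
alpha * t = 0.0061411
delta = sqrt(0.0061411) * 1000 = 78.365 mm

78.365 mm


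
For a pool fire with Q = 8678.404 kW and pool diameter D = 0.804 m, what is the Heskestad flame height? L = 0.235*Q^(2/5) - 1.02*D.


Q^(2/5) = 37.616
0.235 * Q^(2/5) = 8.8398
1.02 * D = 0.82008
L = 8.0197 m

8.0197 m


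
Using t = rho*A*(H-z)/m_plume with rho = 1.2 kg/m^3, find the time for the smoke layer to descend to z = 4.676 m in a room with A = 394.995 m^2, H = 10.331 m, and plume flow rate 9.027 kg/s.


H - z = 5.655 m
t = 1.2 * 394.995 * 5.655 / 9.027 = 296.94 s

296.94 s


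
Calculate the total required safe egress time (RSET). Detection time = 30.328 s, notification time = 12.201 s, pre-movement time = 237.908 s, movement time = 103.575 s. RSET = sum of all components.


Total = 30.328 + 12.201 + 237.908 + 103.575 = 384.012 s

384.012 s


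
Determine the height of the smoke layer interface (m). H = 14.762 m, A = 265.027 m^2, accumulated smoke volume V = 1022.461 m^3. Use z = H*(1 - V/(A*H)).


V/(A*H) = 0.26134
1 - 0.26134 = 0.73866
z = 14.762 * 0.73866 = 10.904 m

10.904 m


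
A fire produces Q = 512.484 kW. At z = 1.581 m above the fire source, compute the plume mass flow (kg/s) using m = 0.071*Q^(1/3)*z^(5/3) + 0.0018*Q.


Q^(1/3) = 8.0025
z^(5/3) = 2.1456
First term = 0.071 * 8.0025 * 2.1456 = 1.2191
Second term = 0.0018 * 512.484 = 0.92247
m = 2.1416 kg/s

2.1416 kg/s


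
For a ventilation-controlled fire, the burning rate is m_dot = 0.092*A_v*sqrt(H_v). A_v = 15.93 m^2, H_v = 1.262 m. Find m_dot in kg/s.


sqrt(H_v) = 1.1234
m_dot = 0.092 * 15.93 * 1.1234 = 1.6464 kg/s

1.6464 kg/s


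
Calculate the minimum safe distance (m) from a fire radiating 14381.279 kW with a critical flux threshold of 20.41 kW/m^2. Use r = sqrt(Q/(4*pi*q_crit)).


4*pi*q_crit = 256.48
Q/(4*pi*q_crit) = 56.072
r = sqrt(56.072) = 7.4881 m

7.4881 m


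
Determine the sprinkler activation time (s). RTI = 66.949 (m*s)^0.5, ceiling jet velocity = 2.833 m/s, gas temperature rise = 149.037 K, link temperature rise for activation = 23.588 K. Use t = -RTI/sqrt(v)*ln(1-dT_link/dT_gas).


dT_link/dT_gas = 0.15827
ln(1 - 0.15827) = -0.17230
t = -66.949 / sqrt(2.833) * -0.17230 = 6.8532 s

6.8532 s


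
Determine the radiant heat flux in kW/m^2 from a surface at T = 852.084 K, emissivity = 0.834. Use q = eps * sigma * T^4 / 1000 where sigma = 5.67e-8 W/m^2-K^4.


T^4 = 5.2714e+11
q = 0.834 * 5.67e-8 * 5.2714e+11 / 1000 = 24.928 kW/m^2

24.928 kW/m^2


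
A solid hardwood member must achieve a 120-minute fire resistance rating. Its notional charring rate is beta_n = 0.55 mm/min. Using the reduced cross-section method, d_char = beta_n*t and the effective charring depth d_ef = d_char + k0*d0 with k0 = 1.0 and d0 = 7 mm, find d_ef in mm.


d_char = 0.55 * 120 = 66 mm
d_ef = 66 + 1.0*7 = 73 mm

73 mm


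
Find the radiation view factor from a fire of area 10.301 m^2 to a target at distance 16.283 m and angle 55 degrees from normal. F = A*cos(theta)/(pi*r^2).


cos(55 deg) = 0.57358
pi*r^2 = 832.95
F = 10.301 * 0.57358 / 832.95 = 0.0070934

0.0070934


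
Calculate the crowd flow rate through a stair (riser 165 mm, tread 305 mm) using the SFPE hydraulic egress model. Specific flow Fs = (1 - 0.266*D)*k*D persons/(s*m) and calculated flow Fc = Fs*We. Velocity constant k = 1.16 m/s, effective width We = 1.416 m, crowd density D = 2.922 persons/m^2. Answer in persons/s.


1 - 0.266*D = 1 - 0.266*2.922 = 0.22275
Fs = 0.22275 * 1.16 * 2.922 = 0.75501 persons/(s*m)
Fc = 0.75501 * 1.416 = 1.0691 persons/s

1.0691 persons/s


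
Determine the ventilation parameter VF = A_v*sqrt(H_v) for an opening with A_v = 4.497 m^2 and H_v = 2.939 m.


sqrt(H_v) = 1.7144
VF = 4.497 * 1.7144 = 7.7094 m^(5/2)

7.7094 m^(5/2)


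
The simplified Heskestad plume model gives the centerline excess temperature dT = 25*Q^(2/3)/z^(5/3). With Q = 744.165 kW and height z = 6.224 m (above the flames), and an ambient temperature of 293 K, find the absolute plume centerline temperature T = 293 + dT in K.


Q^(2/3) = 82.119
z^(5/3) = 21.060
dT = 25 * 82.119 / 21.060 = 97.485 K
T = 293 + 97.485 = 390.48 K

390.48 K


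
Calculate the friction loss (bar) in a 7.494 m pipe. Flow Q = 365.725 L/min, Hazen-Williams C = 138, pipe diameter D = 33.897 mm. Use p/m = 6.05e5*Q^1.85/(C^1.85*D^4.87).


Q^1.85 = 55187
C^1.85 = 9094.4
D^4.87 = 2.8306e+07
p/m = 0.12970 bar/m
p_total = 0.12970 * 7.494 = 0.97195 bar

0.97195 bar


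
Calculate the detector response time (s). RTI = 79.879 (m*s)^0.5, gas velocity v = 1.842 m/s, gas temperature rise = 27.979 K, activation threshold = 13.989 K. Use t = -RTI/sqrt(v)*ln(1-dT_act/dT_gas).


dT_act/dT_gas = 0.49998
ln(1 - 0.49998) = -0.69311
t = -79.879 / sqrt(1.842) * -0.69311 = 40.793 s

40.793 s


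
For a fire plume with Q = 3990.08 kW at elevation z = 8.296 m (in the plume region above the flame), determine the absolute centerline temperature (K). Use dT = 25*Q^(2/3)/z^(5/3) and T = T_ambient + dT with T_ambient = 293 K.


Q^(2/3) = 251.57
z^(5/3) = 33.998
dT = 25 * 251.57 / 33.998 = 184.99 K
T = 293 + 184.99 = 477.99 K

477.99 K


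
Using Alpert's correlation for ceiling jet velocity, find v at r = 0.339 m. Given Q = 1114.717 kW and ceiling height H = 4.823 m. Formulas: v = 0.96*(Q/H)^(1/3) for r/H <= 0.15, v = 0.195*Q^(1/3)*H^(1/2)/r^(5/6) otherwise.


r/H = 0.339 / 4.823 = 0.070288
r/H <= 0.15, so v = 0.96*(Q/H)^(1/3)
Q/H = 231.13
(Q/H)^(1/3) = 6.1369
v = 0.96 * 6.1369 = 5.8914 m/s

5.8914 m/s


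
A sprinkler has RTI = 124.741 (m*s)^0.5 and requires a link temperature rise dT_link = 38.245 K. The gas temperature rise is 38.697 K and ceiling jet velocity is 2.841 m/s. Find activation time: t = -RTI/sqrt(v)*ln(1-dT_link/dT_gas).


dT_link/dT_gas = 0.98832
ln(1 - 0.98832) = -4.4498
t = -124.741 / sqrt(2.841) * -4.4498 = 329.32 s

329.32 s


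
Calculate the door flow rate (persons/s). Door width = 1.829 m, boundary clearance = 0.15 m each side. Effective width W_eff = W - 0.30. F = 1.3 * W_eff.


W_eff = 1.829 - 0.30 = 1.529 m
F = 1.3 * 1.529 = 1.9877 persons/s

1.9877 persons/s


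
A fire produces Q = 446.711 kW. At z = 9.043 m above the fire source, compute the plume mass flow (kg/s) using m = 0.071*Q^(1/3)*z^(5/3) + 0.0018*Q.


Q^(1/3) = 7.6444
z^(5/3) = 39.251
First term = 0.071 * 7.6444 * 39.251 = 21.304
Second term = 0.0018 * 446.711 = 0.80408
m = 22.108 kg/s

22.108 kg/s


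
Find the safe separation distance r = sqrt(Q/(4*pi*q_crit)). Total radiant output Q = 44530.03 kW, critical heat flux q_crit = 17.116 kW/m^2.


4*pi*q_crit = 215.09
Q/(4*pi*q_crit) = 207.03
r = sqrt(207.03) = 14.389 m

14.389 m


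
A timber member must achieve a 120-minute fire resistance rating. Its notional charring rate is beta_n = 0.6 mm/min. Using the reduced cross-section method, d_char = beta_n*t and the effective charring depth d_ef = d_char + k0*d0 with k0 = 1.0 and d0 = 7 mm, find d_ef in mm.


d_char = 0.6 * 120 = 72 mm
d_ef = 72 + 1.0*7 = 79 mm

79 mm


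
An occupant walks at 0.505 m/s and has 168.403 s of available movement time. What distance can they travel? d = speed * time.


d = 0.505 * 168.403 = 85.044 m

85.044 m


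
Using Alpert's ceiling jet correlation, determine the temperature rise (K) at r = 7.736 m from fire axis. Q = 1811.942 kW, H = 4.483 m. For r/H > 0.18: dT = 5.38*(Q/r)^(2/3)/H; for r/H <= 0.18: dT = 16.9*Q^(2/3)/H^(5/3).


r/H = 7.736 / 4.483 = 1.7256
r/H > 0.18, so dT = 5.38*(Q/r)^(2/3)/H
Q/r = 234.22
(Q/r)^(2/3) = 37.997
dT = 5.38 * 37.997 / 4.483 = 45.600 K

45.600 K


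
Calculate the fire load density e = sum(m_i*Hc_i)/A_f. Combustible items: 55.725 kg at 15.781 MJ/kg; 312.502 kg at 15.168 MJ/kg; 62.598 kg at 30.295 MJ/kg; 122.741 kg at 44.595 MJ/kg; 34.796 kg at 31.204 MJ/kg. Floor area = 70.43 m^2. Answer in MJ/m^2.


Total energy = 55.725*15.781 + 312.502*15.168 + 62.598*30.295 + 122.741*44.595 + 34.796*31.204
= 879.3962 + 4740.030 + 1896.406 + 5473.635 + 1085.774
= 14075.24 MJ
e = 14075.24 / 70.43 = 199.85 MJ/m^2

199.85 MJ/m^2


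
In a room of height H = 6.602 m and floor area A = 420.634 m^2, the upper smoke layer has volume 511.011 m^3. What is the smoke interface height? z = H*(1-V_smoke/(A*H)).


V/(A*H) = 0.18401
1 - 0.18401 = 0.81599
z = 6.602 * 0.81599 = 5.3871 m

5.3871 m


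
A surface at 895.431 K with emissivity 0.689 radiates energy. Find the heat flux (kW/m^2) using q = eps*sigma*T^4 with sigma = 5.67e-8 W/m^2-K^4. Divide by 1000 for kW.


T^4 = 6.4288e+11
q = 0.689 * 5.67e-8 * 6.4288e+11 / 1000 = 25.115 kW/m^2

25.115 kW/m^2


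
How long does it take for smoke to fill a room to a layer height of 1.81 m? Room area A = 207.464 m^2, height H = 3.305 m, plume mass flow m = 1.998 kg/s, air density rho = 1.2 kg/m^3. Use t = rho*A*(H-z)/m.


H - z = 1.495 m
t = 1.2 * 207.464 * 1.495 / 1.998 = 186.28 s

186.28 s


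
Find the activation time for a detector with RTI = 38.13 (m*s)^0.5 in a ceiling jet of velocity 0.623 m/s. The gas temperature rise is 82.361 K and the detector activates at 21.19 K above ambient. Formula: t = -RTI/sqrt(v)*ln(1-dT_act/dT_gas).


dT_act/dT_gas = 0.25728
ln(1 - 0.25728) = -0.29744
t = -38.13 / sqrt(0.623) * -0.29744 = 14.369 s

14.369 s


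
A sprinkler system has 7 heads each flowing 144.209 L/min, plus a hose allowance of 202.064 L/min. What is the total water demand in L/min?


Sprinkler demand = 7 * 144.209 = 1009.463 L/min
Total = 1009.463 + 202.064 = 1211.527 L/min

1211.527 L/min


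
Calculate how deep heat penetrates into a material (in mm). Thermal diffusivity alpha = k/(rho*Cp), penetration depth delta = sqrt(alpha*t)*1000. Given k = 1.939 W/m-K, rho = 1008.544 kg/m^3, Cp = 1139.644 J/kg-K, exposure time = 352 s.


alpha = 1.939 / (1008.544 * 1139.644) = 1.6870e-06 m^2/s
alpha * t = 0.00059382
delta = sqrt(0.00059382) * 1000 = 24.368 mm

24.368 mm


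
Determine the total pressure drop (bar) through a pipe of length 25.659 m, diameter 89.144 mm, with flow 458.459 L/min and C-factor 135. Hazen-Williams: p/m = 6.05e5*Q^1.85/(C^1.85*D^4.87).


Q^1.85 = 83831
C^1.85 = 8732.1
D^4.87 = 3.1401e+09
p/m = 0.0018497 bar/m
p_total = 0.0018497 * 25.659 = 0.047461 bar

0.047461 bar


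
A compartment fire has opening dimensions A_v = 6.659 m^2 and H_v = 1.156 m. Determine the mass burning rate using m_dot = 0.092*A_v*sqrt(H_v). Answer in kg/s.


sqrt(H_v) = 1.0752
m_dot = 0.092 * 6.659 * 1.0752 = 0.65868 kg/s

0.65868 kg/s


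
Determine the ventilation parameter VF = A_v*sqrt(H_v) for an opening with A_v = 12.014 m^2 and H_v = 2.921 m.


sqrt(H_v) = 1.7091
VF = 12.014 * 1.7091 = 20.533 m^(5/2)

20.533 m^(5/2)


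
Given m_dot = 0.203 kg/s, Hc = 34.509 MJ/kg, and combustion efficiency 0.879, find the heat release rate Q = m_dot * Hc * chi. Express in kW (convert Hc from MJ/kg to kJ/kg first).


Hc = 34.509 MJ/kg = 34.509 * 1000 kJ/kg = 34509 kJ/kg
Q = 0.203 kg/s * 34509 kJ/kg * 0.879 = 6157.7 kW

6157.7 kW


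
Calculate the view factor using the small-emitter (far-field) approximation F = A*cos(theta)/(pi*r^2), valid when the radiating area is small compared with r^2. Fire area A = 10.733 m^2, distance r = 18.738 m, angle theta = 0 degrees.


cos(0 deg) = 1
pi*r^2 = 1103.1
F = 10.733 * 1 / 1103.1 = 0.0097303

0.0097303


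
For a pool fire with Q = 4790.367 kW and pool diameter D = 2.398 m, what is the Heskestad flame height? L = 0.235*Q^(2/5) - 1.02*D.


Q^(2/5) = 29.658
0.235 * Q^(2/5) = 6.9697
1.02 * D = 2.4460
L = 4.5238 m

4.5238 m


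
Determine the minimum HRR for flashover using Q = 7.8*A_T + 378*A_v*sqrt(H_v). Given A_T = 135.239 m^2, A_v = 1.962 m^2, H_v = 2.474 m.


7.8*A_T = 1054.9
sqrt(H_v) = 1.5729
378*A_v*sqrt(H_v) = 1166.5
Q = 1054.9 + 1166.5 = 2221.4 kW

2221.4 kW


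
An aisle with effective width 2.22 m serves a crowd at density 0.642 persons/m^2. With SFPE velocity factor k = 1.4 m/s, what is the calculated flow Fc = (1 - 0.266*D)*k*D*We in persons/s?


1 - 0.266*D = 1 - 0.266*0.642 = 0.82923
Fs = 0.82923 * 1.4 * 0.642 = 0.74531 persons/(s*m)
Fc = 0.74531 * 2.22 = 1.6546 persons/s

1.6546 persons/s


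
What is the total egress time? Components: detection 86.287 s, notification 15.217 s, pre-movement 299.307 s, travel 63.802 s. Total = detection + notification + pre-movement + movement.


Total = 86.287 + 15.217 + 299.307 + 63.802 = 464.613 s

464.613 s


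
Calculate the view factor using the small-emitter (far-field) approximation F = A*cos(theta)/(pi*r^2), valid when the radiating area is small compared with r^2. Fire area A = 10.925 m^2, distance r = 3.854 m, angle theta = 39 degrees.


cos(39 deg) = 0.77715
pi*r^2 = 46.663
F = 10.925 * 0.77715 / 46.663 = 0.18195

0.18195


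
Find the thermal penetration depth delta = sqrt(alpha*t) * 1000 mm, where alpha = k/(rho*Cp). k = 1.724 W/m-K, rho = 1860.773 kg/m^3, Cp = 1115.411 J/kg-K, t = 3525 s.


alpha = 1.724 / (1860.773 * 1115.411) = 8.3063e-07 m^2/s
alpha * t = 0.0029280
delta = sqrt(0.0029280) * 1000 = 54.111 mm

54.111 mm


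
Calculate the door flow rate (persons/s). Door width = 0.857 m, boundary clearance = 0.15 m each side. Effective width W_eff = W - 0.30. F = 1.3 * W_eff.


W_eff = 0.857 - 0.30 = 0.557 m
F = 1.3 * 0.557 = 0.72410 persons/s

0.72410 persons/s


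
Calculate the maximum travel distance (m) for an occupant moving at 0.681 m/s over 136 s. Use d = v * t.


d = 0.681 * 136 = 92.616 m

92.616 m


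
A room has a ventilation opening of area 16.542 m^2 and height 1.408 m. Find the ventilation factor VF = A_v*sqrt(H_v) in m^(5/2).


sqrt(H_v) = 1.1866
VF = 16.542 * 1.1866 = 19.629 m^(5/2)

19.629 m^(5/2)


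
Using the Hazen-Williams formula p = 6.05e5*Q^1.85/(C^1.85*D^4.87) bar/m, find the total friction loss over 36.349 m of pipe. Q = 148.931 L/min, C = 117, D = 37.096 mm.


Q^1.85 = 10472
C^1.85 = 6701.1
D^4.87 = 4.3916e+07
p/m = 0.021528 bar/m
p_total = 0.021528 * 36.349 = 0.78253 bar

0.78253 bar


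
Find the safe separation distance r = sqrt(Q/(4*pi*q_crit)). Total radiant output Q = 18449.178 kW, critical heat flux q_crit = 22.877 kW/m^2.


4*pi*q_crit = 287.48
Q/(4*pi*q_crit) = 64.175
r = sqrt(64.175) = 8.0110 m

8.0110 m


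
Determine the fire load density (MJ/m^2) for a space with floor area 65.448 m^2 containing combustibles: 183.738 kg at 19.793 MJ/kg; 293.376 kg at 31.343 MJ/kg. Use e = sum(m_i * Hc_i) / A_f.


Total energy = 183.738*19.793 + 293.376*31.343
= 3636.726 + 9195.284
= 12832.01 MJ
e = 12832.01 / 65.448 = 196.06 MJ/m^2

196.06 MJ/m^2


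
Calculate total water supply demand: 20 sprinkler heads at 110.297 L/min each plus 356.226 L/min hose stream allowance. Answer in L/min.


Sprinkler demand = 20 * 110.297 = 2205.94 L/min
Total = 2205.94 + 356.226 = 2562.166 L/min

2562.166 L/min


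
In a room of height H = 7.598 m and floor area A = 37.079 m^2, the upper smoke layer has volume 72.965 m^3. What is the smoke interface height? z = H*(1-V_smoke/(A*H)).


V/(A*H) = 0.25899
1 - 0.25899 = 0.74101
z = 7.598 * 0.74101 = 5.6302 m

5.6302 m


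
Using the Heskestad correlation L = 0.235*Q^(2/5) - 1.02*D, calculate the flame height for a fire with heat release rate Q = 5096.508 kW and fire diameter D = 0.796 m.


Q^(2/5) = 30.402
0.235 * Q^(2/5) = 7.1446
1.02 * D = 0.81192
L = 6.3327 m

6.3327 m


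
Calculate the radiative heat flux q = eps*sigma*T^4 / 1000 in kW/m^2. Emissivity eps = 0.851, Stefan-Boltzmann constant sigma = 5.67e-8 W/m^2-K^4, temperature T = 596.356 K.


T^4 = 1.2648e+11
q = 0.851 * 5.67e-8 * 1.2648e+11 / 1000 = 6.1029 kW/m^2

6.1029 kW/m^2


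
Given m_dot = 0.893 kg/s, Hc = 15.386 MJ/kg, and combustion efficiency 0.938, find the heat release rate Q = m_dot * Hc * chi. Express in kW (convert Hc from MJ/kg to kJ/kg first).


Hc = 15.386 MJ/kg = 15.386 * 1000 kJ/kg = 15386 kJ/kg
Q = 0.893 kg/s * 15386 kJ/kg * 0.938 = 12888 kW

12888 kW


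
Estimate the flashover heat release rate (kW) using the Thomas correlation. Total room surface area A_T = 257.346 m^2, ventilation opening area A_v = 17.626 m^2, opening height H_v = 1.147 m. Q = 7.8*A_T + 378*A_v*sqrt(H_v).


7.8*A_T = 2007.3
sqrt(H_v) = 1.0710
378*A_v*sqrt(H_v) = 7135.5
Q = 2007.3 + 7135.5 = 9142.8 kW

9142.8 kW


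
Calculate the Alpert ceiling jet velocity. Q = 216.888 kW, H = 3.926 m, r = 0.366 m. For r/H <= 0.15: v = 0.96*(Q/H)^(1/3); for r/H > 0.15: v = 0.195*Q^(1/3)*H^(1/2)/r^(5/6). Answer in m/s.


r/H = 0.366 / 3.926 = 0.093225
r/H <= 0.15, so v = 0.96*(Q/H)^(1/3)
Q/H = 55.244
(Q/H)^(1/3) = 3.8086
v = 0.96 * 3.8086 = 3.6562 m/s

3.6562 m/s


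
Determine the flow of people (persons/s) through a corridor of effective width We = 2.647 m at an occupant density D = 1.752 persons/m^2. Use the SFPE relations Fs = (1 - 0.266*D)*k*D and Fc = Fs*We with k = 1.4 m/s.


1 - 0.266*D = 1 - 0.266*1.752 = 0.53397
Fs = 0.53397 * 1.4 * 1.752 = 1.3097 persons/(s*m)
Fc = 1.3097 * 2.647 = 3.4668 persons/s

3.4668 persons/s


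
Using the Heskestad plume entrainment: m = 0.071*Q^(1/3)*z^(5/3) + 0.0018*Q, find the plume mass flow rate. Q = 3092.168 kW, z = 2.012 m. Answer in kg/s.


Q^(1/3) = 14.569
z^(5/3) = 3.2066
First term = 0.071 * 14.569 * 3.2066 = 3.3169
Second term = 0.0018 * 3092.168 = 5.5659
m = 8.8828 kg/s

8.8828 kg/s


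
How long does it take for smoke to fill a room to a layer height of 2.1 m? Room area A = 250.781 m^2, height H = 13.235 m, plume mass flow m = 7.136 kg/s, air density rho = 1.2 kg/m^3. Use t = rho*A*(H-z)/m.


H - z = 11.135 m
t = 1.2 * 250.781 * 11.135 / 7.136 = 469.58 s

469.58 s


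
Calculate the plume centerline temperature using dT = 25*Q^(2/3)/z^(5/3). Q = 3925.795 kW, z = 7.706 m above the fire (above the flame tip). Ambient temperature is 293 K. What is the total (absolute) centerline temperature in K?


Q^(2/3) = 248.86
z^(5/3) = 30.064
dT = 25 * 248.86 / 30.064 = 206.94 K
T = 293 + 206.94 = 499.94 K

499.94 K


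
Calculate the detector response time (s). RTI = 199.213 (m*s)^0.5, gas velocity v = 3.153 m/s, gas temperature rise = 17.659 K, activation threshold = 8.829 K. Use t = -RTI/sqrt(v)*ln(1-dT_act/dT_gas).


dT_act/dT_gas = 0.49997
ln(1 - 0.49997) = -0.69309
t = -199.213 / sqrt(3.153) * -0.69309 = 77.758 s

77.758 s


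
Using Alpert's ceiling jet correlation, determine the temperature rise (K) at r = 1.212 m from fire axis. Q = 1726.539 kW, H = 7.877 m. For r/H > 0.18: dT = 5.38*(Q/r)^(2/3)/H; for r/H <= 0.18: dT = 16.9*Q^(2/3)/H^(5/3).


r/H = 1.212 / 7.877 = 0.15387
r/H <= 0.18, so dT = 16.9*Q^(2/3)/H^(5/3)
Q^(2/3) = 143.92
H^(5/3) = 31.184
dT = 16.9 * 143.92 / 31.184 = 77.996 K

77.996 K


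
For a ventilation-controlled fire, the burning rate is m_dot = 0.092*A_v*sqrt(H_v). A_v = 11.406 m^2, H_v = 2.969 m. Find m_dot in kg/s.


sqrt(H_v) = 1.7231
m_dot = 0.092 * 11.406 * 1.7231 = 1.8081 kg/s

1.8081 kg/s


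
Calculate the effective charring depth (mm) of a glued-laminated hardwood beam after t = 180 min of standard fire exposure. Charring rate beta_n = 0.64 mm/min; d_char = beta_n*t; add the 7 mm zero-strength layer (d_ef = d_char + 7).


d_char = 0.64 * 180 = 115.2 mm
d_ef = 115.2 + 1.0*7 = 122.2 mm

122.2 mm


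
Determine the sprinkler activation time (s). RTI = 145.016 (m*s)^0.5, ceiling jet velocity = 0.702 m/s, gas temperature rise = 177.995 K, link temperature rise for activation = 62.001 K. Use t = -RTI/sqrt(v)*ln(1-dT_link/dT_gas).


dT_link/dT_gas = 0.34833
ln(1 - 0.34833) = -0.42822
t = -145.016 / sqrt(0.702) * -0.42822 = 74.116 s

74.116 s


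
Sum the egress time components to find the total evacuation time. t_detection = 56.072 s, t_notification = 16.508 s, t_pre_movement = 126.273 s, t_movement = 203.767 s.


Total = 56.072 + 16.508 + 126.273 + 203.767 = 402.62 s

402.62 s


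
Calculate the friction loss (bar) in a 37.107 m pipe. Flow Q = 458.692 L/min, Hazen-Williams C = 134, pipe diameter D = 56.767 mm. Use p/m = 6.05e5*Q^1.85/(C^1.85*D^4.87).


Q^1.85 = 83910
C^1.85 = 8612.8
D^4.87 = 3.4870e+08
p/m = 0.016904 bar/m
p_total = 0.016904 * 37.107 = 0.62724 bar

0.62724 bar


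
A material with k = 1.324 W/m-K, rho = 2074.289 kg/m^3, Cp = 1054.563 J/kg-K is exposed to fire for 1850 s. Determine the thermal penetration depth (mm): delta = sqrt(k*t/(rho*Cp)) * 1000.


alpha = 1.324 / (2074.289 * 1054.563) = 6.0527e-07 m^2/s
alpha * t = 0.0011197
delta = sqrt(0.0011197) * 1000 = 33.463 mm

33.463 mm


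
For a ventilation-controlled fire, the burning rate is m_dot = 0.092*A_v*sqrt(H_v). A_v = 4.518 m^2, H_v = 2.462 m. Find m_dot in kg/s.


sqrt(H_v) = 1.5691
m_dot = 0.092 * 4.518 * 1.5691 = 0.65220 kg/s

0.65220 kg/s


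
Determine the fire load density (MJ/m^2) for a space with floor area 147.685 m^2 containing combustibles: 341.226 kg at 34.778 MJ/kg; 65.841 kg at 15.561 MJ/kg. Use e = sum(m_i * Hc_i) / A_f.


Total energy = 341.226*34.778 + 65.841*15.561
= 11867.16 + 1024.552
= 12891.71 MJ
e = 12891.71 / 147.685 = 87.292 MJ/m^2

87.292 MJ/m^2


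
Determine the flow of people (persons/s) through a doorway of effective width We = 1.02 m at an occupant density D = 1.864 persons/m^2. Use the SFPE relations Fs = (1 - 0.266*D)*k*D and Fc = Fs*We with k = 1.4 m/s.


1 - 0.266*D = 1 - 0.266*1.864 = 0.50418
Fs = 0.50418 * 1.4 * 1.864 = 1.3157 persons/(s*m)
Fc = 1.3157 * 1.02 = 1.3420 persons/s

1.3420 persons/s


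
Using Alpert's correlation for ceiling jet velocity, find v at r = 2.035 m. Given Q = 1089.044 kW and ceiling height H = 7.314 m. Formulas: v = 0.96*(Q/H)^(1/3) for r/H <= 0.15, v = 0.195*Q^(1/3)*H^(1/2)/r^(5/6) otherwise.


r/H = 2.035 / 7.314 = 0.27823
r/H > 0.15, so v = 0.195*Q^(1/3)*H^(1/2)/r^(5/6)
Q^(1/3) = 10.288
H^(1/2) = 2.7044
r^(5/6) = 1.8077
v = 0.195 * 10.288 * 2.7044 / 1.8077 = 3.0014 m/s

3.0014 m/s


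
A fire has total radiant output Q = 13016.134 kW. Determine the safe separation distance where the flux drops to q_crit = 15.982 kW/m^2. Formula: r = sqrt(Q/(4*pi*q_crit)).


4*pi*q_crit = 200.84
Q/(4*pi*q_crit) = 64.810
r = sqrt(64.810) = 8.0505 m

8.0505 m


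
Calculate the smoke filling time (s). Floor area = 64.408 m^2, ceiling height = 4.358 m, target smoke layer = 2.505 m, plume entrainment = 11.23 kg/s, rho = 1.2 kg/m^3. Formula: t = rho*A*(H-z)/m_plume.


H - z = 1.853 m
t = 1.2 * 64.408 * 1.853 / 11.23 = 12.753 s

12.753 s


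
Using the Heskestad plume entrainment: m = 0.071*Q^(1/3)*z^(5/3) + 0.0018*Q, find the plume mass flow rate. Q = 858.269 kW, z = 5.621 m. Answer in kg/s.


Q^(1/3) = 9.5033
z^(5/3) = 17.770
First term = 0.071 * 9.5033 * 17.770 = 11.990
Second term = 0.0018 * 858.269 = 1.5449
m = 13.535 kg/s

13.535 kg/s


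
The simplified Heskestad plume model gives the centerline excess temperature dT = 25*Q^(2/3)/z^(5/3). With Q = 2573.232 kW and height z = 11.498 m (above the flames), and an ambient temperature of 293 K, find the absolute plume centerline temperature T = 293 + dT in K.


Q^(2/3) = 187.78
z^(5/3) = 58.574
dT = 25 * 187.78 / 58.574 = 80.147 K
T = 293 + 80.147 = 373.15 K

373.15 K


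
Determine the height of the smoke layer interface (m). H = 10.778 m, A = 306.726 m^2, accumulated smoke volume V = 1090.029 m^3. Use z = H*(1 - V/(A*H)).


V/(A*H) = 0.32972
1 - 0.32972 = 0.67028
z = 10.778 * 0.67028 = 7.2242 m

7.2242 m


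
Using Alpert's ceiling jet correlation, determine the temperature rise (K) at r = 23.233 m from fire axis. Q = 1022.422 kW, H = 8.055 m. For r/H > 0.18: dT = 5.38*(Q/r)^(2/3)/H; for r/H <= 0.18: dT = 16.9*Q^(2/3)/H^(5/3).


r/H = 23.233 / 8.055 = 2.8843
r/H > 0.18, so dT = 5.38*(Q/r)^(2/3)/H
Q/r = 44.007
(Q/r)^(2/3) = 12.465
dT = 5.38 * 12.465 / 8.055 = 8.3253 K

8.3253 K


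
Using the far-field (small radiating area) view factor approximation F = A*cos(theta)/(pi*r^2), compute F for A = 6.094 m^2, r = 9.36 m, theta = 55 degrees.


cos(55 deg) = 0.57358
pi*r^2 = 275.23
F = 6.094 * 0.57358 / 275.23 = 0.012700

0.012700


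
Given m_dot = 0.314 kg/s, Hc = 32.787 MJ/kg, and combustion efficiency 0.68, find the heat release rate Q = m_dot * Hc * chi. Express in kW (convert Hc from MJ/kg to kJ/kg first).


Hc = 32.787 MJ/kg = 32.787 * 1000 kJ/kg = 32787 kJ/kg
Q = 0.314 kg/s * 32787 kJ/kg * 0.68 = 7000.7 kW

7000.7 kW


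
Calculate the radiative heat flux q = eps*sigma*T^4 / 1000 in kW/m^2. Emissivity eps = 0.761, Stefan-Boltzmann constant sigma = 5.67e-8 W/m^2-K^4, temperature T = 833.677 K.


T^4 = 4.8305e+11
q = 0.761 * 5.67e-8 * 4.8305e+11 / 1000 = 20.843 kW/m^2

20.843 kW/m^2


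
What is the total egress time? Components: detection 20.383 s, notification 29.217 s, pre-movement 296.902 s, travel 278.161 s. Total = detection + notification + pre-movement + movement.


Total = 20.383 + 29.217 + 296.902 + 278.161 = 624.663 s

624.663 s


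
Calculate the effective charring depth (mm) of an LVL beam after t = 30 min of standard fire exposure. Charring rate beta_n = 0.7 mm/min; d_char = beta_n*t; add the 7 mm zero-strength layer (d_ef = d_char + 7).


d_char = 0.7 * 30 = 21 mm
d_ef = 21 + 1.0*7 = 28 mm

28 mm


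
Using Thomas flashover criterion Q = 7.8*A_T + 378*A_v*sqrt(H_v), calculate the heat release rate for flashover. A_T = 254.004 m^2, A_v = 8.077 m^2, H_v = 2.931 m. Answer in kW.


7.8*A_T = 1981.2
sqrt(H_v) = 1.7120
378*A_v*sqrt(H_v) = 5227.0
Q = 1981.2 + 5227.0 = 7208.2 kW

7208.2 kW


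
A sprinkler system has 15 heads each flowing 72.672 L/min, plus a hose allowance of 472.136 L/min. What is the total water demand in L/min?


Sprinkler demand = 15 * 72.672 = 1090.08 L/min
Total = 1090.08 + 472.136 = 1562.216 L/min

1562.216 L/min


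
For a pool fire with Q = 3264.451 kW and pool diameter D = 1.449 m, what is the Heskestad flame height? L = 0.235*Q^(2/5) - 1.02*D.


Q^(2/5) = 25.440
0.235 * Q^(2/5) = 5.9785
1.02 * D = 1.4780
L = 4.5005 m

4.5005 m


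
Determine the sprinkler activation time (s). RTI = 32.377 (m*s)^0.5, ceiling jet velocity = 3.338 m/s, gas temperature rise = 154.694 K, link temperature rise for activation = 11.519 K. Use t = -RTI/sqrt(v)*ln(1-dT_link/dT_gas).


dT_link/dT_gas = 0.074463
ln(1 - 0.074463) = -0.077381
t = -32.377 / sqrt(3.338) * -0.077381 = 1.3713 s

1.3713 s


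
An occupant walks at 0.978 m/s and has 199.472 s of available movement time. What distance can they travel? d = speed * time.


d = 0.978 * 199.472 = 195.08 m

195.08 m


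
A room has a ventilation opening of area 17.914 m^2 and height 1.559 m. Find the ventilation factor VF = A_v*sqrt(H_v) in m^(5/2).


sqrt(H_v) = 1.2486
VF = 17.914 * 1.2486 = 22.367 m^(5/2)

22.367 m^(5/2)


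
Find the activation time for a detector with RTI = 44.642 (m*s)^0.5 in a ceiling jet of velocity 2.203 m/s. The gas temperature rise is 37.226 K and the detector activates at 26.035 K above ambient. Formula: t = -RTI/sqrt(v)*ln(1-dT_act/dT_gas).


dT_act/dT_gas = 0.69938
ln(1 - 0.69938) = -1.2019
t = -44.642 / sqrt(2.203) * -1.2019 = 36.150 s

36.150 s


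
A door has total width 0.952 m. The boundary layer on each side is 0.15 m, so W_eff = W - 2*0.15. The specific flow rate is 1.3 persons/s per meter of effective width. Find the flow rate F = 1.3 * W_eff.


W_eff = 0.952 - 0.30 = 0.652 m
F = 1.3 * 0.652 = 0.84760 persons/s

0.84760 persons/s


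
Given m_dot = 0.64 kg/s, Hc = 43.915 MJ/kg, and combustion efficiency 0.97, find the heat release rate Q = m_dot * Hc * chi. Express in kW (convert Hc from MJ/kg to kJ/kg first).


Hc = 43.915 MJ/kg = 43.915 * 1000 kJ/kg = 43915 kJ/kg
Q = 0.64 kg/s * 43915 kJ/kg * 0.97 = 27262.432 kW

27262.432 kW


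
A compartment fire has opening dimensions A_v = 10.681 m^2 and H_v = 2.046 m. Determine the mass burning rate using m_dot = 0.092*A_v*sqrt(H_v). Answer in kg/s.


sqrt(H_v) = 1.4304
m_dot = 0.092 * 10.681 * 1.4304 = 1.4056 kg/s

1.4056 kg/s


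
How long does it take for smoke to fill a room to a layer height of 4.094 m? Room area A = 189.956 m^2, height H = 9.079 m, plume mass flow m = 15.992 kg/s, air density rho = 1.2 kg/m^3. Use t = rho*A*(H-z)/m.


H - z = 4.985 m
t = 1.2 * 189.956 * 4.985 / 15.992 = 71.055 s

71.055 s


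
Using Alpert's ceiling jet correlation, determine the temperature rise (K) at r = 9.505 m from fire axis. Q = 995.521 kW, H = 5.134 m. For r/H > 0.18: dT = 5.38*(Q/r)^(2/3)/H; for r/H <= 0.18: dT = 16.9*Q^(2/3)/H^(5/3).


r/H = 9.505 / 5.134 = 1.8514
r/H > 0.18, so dT = 5.38*(Q/r)^(2/3)/H
Q/r = 104.74
(Q/r)^(2/3) = 22.219
dT = 5.38 * 22.219 / 5.134 = 23.284 K

23.284 K


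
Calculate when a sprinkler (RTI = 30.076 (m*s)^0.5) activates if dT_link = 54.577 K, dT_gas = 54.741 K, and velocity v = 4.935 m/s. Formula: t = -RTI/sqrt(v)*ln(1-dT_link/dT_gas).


dT_link/dT_gas = 0.99700
ln(1 - 0.99700) = -5.8105
t = -30.076 / sqrt(4.935) * -5.8105 = 78.667 s

78.667 s


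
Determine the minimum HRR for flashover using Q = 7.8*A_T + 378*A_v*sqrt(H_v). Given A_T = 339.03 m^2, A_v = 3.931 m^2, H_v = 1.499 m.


7.8*A_T = 2644.434
sqrt(H_v) = 1.2243
378*A_v*sqrt(H_v) = 1819.3
Q = 2644.434 + 1819.3 = 4463.7 kW

4463.7 kW


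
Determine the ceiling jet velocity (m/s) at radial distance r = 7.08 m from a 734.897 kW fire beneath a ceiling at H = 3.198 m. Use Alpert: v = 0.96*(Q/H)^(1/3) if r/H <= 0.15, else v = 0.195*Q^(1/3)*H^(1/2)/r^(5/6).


r/H = 7.08 / 3.198 = 2.2139
r/H > 0.15, so v = 0.195*Q^(1/3)*H^(1/2)/r^(5/6)
Q^(1/3) = 9.0242
H^(1/2) = 1.7883
r^(5/6) = 5.1093
v = 0.195 * 9.0242 * 1.7883 / 5.1093 = 0.61592 m/s

0.61592 m/s


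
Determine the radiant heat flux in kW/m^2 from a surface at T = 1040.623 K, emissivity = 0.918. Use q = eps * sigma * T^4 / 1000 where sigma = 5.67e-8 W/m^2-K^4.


T^4 = 1.1727e+12
q = 0.918 * 5.67e-8 * 1.1727e+12 / 1000 = 61.038 kW/m^2

61.038 kW/m^2


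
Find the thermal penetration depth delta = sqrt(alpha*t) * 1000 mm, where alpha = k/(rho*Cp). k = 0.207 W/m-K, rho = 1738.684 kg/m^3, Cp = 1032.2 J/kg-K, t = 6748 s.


alpha = 0.207 / (1738.684 * 1032.2) = 1.1534e-07 m^2/s
alpha * t = 0.00077832
delta = sqrt(0.00077832) * 1000 = 27.898 mm

27.898 mm


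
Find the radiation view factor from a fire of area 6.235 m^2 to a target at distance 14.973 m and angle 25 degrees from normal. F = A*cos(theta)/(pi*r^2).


cos(25 deg) = 0.90631
pi*r^2 = 704.32
F = 6.235 * 0.90631 / 704.32 = 0.0080231

0.0080231


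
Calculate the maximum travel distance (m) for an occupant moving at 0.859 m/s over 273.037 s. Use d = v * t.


d = 0.859 * 273.037 = 234.54 m

234.54 m


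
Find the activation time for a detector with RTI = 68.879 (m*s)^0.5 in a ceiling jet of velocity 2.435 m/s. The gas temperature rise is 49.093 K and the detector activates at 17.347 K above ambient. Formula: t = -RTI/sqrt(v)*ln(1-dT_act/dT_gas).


dT_act/dT_gas = 0.35335
ln(1 - 0.35335) = -0.43595
t = -68.879 / sqrt(2.435) * -0.43595 = 19.243 s

19.243 s


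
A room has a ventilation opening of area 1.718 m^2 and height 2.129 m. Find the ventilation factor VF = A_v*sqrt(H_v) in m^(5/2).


sqrt(H_v) = 1.4591
VF = 1.718 * 1.4591 = 2.5067 m^(5/2)

2.5067 m^(5/2)


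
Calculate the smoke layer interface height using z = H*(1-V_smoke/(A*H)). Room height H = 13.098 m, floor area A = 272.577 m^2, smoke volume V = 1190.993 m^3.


V/(A*H) = 0.33359
1 - 0.33359 = 0.66641
z = 13.098 * 0.66641 = 8.7286 m

8.7286 m


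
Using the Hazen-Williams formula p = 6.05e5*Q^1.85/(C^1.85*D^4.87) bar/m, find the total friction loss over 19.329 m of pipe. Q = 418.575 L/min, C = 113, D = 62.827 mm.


Q^1.85 = 70840
C^1.85 = 6283.4
D^4.87 = 5.7144e+08
p/m = 0.011936 bar/m
p_total = 0.011936 * 19.329 = 0.23072 bar

0.23072 bar


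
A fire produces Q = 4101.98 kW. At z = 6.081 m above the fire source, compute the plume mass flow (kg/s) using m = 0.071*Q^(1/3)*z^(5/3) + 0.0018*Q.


Q^(1/3) = 16.008
z^(5/3) = 20.259
First term = 0.071 * 16.008 * 20.259 = 23.026
Second term = 0.0018 * 4101.98 = 7.3836
m = 30.409 kg/s

30.409 kg/s


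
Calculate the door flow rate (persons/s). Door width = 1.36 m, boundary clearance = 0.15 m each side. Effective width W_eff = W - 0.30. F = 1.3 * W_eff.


W_eff = 1.36 - 0.30 = 1.06 m
F = 1.3 * 1.06 = 1.378 persons/s

1.378 persons/s


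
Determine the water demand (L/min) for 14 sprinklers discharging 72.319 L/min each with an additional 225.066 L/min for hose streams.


Sprinkler demand = 14 * 72.319 = 1012.466 L/min
Total = 1012.466 + 225.066 = 1237.532 L/min

1237.532 L/min


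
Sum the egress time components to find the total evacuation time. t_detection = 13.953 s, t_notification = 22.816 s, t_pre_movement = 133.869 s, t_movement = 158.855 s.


Total = 13.953 + 22.816 + 133.869 + 158.855 = 329.493 s

329.493 s


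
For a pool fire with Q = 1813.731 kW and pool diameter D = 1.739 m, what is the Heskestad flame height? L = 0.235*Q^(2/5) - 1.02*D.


Q^(2/5) = 20.111
0.235 * Q^(2/5) = 4.7260
1.02 * D = 1.7738
L = 2.9523 m

2.9523 m


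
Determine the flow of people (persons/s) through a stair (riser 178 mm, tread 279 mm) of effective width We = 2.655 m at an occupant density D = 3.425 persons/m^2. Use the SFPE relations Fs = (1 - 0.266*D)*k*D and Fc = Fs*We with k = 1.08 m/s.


1 - 0.266*D = 1 - 0.266*3.425 = 0.088950
Fs = 0.088950 * 1.08 * 3.425 = 0.32903 persons/(s*m)
Fc = 0.32903 * 2.655 = 0.87356 persons/s

0.87356 persons/s


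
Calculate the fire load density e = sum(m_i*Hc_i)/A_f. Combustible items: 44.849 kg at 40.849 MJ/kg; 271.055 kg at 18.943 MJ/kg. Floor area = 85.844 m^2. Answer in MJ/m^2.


Total energy = 44.849*40.849 + 271.055*18.943
= 1832.037 + 5134.595
= 6966.632 MJ
e = 6966.632 / 85.844 = 81.155 MJ/m^2

81.155 MJ/m^2


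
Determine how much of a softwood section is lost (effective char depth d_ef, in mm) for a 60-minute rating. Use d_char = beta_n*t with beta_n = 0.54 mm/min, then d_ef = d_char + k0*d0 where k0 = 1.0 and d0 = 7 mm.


d_char = 0.54 * 60 = 32.4 mm
d_ef = 32.4 + 1.0*7 = 39.4 mm

39.4 mm


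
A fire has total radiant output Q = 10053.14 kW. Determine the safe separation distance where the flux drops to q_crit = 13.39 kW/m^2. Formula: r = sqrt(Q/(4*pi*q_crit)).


4*pi*q_crit = 168.26
Q/(4*pi*q_crit) = 59.746
r = sqrt(59.746) = 7.7296 m

7.7296 m


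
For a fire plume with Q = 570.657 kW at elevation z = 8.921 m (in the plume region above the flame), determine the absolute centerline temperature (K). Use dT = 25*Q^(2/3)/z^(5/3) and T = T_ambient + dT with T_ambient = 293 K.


Q^(2/3) = 68.799
z^(5/3) = 38.373
dT = 25 * 68.799 / 38.373 = 44.823 K
T = 293 + 44.823 = 337.82 K

337.82 K


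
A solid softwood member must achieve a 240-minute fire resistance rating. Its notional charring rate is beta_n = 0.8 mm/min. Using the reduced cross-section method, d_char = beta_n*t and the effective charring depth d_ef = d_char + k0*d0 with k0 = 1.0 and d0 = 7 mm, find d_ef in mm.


d_char = 0.8 * 240 = 192 mm
d_ef = 192 + 1.0*7 = 199 mm

199 mm


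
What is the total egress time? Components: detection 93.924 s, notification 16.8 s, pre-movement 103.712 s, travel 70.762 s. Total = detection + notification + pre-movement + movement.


Total = 93.924 + 16.8 + 103.712 + 70.762 = 285.198 s

285.198 s


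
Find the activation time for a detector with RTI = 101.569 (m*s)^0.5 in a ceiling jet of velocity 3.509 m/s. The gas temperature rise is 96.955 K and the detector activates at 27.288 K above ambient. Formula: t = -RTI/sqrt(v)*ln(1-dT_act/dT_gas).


dT_act/dT_gas = 0.28145
ln(1 - 0.28145) = -0.33052
t = -101.569 / sqrt(3.509) * -0.33052 = 17.921 s

17.921 s


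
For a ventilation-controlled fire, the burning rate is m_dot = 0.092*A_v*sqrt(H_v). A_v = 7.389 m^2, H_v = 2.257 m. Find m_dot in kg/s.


sqrt(H_v) = 1.5023
m_dot = 0.092 * 7.389 * 1.5023 = 1.0213 kg/s

1.0213 kg/s


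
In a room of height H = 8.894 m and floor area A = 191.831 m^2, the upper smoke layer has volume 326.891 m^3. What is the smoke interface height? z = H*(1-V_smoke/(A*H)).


V/(A*H) = 0.19160
1 - 0.19160 = 0.80840
z = 8.894 * 0.80840 = 7.1899 m

7.1899 m


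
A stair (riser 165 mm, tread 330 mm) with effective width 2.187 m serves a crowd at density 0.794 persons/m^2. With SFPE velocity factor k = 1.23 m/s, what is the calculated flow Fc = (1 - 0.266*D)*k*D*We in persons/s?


1 - 0.266*D = 1 - 0.266*0.794 = 0.78880
Fs = 0.78880 * 1.23 * 0.794 = 0.77035 persons/(s*m)
Fc = 0.77035 * 2.187 = 1.6848 persons/s

1.6848 persons/s


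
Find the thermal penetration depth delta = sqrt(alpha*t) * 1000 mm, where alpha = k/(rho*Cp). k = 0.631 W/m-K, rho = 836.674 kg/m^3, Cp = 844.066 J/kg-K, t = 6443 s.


alpha = 0.631 / (836.674 * 844.066) = 8.9350e-07 m^2/s
alpha * t = 0.0057568
delta = sqrt(0.0057568) * 1000 = 75.874 mm

75.874 mm
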